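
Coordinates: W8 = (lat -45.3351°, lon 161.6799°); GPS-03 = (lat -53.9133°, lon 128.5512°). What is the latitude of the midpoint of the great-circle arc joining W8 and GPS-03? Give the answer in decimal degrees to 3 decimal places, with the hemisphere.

Bx = cos φ₂ cos Δλ = 0.493262,  By = cos φ₂ sin Δλ = -0.321906
φₘ = atan2(sin φ₁ + sin φ₂, √((cos φ₁ + Bx)² + By²)) = -50.80860°
λₘ = λ₁ + atan2(By, cos φ₁ + Bx) = 146.61828°

50.809°S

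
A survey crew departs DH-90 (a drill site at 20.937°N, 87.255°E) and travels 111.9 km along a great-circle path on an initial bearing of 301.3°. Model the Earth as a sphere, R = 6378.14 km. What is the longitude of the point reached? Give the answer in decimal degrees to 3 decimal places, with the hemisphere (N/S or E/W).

86.332°E

δ = d/R = 111.9/6378.14 = 0.017544 rad
φ₂ = arcsin(sin φ₁ cos δ + cos φ₁ sin δ cos θ)
   = arcsin(0.35734·0.99985 + 0.93397·0.01754·0.51952) = 21.45674°
λ₂ = λ₁ + atan2(sin θ sin δ cos φ₁, cos δ − sin φ₁ sin φ₂) = 86.33213°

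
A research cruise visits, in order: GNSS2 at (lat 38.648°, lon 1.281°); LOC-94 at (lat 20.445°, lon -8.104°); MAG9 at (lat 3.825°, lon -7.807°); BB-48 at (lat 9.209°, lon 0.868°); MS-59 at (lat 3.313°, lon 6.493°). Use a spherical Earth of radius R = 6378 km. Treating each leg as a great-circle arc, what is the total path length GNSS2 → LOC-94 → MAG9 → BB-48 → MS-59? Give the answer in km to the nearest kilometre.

GNSS2→LOC-94: c = 0.347695 rad, d = 2217.60 km
LOC-94→MAG9: c = 0.290118 rad, d = 1850.37 km
MAG9→BB-48: c = 0.177316 rad, d = 1130.92 km
BB-48→MS-59: c = 0.141789 rad, d = 904.33 km
Total = 2217.60 + 1850.37 + 1130.92 + 904.33 = 6103.23 km

6103 km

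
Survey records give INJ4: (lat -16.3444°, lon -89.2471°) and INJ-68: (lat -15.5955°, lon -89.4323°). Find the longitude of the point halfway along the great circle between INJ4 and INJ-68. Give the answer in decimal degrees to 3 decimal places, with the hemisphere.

89.340°W

Bx = cos φ₂ cos Δλ = 0.963179,  By = cos φ₂ sin Δλ = -0.003113
φₘ = atan2(sin φ₁ + sin φ₂, √((cos φ₁ + Bx)² + By²)) = -15.96997°
λₘ = λ₁ + atan2(By, cos φ₁ + Bx) = -89.33987°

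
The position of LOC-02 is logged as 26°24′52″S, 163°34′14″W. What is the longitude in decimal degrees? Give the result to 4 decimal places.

163.5706°W

163° + 34′/60 + 14″/3600 = 163 + 0.56667 + 0.00389 = 163.5706°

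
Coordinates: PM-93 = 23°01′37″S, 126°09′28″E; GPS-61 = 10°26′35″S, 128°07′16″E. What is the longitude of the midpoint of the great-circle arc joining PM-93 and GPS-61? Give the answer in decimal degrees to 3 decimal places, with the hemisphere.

127.172°E

PM-93: φ = -23.02694°, λ = +126.15778°
GPS-61: φ = -10.44306°, λ = +128.12111°
Bx = cos φ₂ cos Δλ = 0.982858,  By = cos φ₂ sin Δλ = 0.033692
φₘ = atan2(sin φ₁ + sin φ₂, √((cos φ₁ + Bx)² + By²)) = -16.73732°
λₘ = λ₁ + atan2(By, cos φ₁ + Bx) = 127.17199°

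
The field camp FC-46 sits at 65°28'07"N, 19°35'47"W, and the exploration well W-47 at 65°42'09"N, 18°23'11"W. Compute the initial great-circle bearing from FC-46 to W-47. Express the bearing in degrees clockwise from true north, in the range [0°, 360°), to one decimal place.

64.4°

FC-46: φ = +65.46861°, λ = -19.59639°
W-47: φ = +65.70250°, λ = -18.38639°
Δλ = 1.2100°
y = sin Δλ · cos φ₂ = 0.008689
x = cos φ₁ sin φ₂ − sin φ₁ cos φ₂ cos Δλ = 0.004166
θ = atan2(y, x) = 64.3867° → 64.3867° (mod 360°)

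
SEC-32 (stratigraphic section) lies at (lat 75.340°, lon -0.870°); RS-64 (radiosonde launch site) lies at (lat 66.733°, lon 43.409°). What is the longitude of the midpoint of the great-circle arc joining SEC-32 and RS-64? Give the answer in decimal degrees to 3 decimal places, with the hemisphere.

Bx = cos φ₂ cos Δλ = 0.282812,  By = cos φ₂ sin Δλ = 0.275782
φₘ = atan2(sin φ₁ + sin φ₂, √((cos φ₁ + Bx)² + By²)) = 72.27918°
λₘ = λ₁ + atan2(By, cos φ₁ + Bx) = 26.36126°

26.361°E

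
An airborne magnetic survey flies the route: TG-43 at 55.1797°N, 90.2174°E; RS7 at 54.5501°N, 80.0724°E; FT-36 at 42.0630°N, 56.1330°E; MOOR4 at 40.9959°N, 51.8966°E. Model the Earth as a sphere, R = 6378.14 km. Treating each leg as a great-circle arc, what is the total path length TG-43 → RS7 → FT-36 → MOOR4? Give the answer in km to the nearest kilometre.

TG-43→RS7: c = 0.102400 rad, d = 653.12 km
RS7→FT-36: c = 0.350203 rad, d = 2233.64 km
FT-36→MOOR4: c = 0.058393 rad, d = 372.44 km
Total = 653.12 + 2233.64 + 372.44 = 3259.20 km

3259 km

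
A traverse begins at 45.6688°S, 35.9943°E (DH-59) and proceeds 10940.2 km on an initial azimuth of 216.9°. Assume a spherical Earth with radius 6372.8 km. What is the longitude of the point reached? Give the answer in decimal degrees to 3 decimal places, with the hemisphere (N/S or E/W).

δ = d/R = 10940.2/6372.8 = 1.716702 rad
φ₂ = arcsin(sin φ₁ cos δ + cos φ₁ sin δ cos θ)
   = arcsin(-0.71531·-0.14539 + 0.69880·0.98937·-0.79968) = -26.67233°
λ₂ = λ₁ + atan2(sin θ sin δ cos φ₁, cos δ − sin φ₁ sin φ₂) = -102.34017°

102.340°W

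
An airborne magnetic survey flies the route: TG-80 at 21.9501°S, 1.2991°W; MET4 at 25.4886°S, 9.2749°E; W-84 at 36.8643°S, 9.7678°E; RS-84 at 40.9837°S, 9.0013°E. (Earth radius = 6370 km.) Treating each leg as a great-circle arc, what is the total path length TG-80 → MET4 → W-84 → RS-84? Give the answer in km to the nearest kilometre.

2874 km

TG-80→MET4: c = 0.179818 rad, d = 1145.44 km
MET4→W-84: c = 0.198679 rad, d = 1265.58 km
W-84→RS-84: c = 0.072646 rad, d = 462.75 km
Total = 1145.44 + 1265.58 + 462.75 = 2873.78 km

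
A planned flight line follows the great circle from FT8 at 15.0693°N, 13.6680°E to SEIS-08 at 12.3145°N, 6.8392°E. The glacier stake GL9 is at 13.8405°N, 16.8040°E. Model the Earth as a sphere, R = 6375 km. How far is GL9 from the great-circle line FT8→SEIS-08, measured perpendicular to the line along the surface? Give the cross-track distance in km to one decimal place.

250.1 km

δ₁₃ = central angle FT8→GL9 = 0.057174 rad  (haversine)
θ₁₃ = bearing FT8→GL9 = 111.634°,  θ₁₂ = bearing FT8→SEIS-08 = 248.287°
dₓₜ = R·arcsin(sin δ₁₃ · sin(θ₁₃ − θ₁₂)) = 6375·arcsin(0.05714·sin(-136.653°)) = -250.116 km
|dₓₜ| = 250.116 km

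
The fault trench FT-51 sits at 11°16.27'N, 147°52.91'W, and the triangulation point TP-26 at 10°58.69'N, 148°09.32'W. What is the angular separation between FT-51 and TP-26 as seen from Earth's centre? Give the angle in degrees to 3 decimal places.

0.397°

FT-51: φ = +11.27117°, λ = -147.88183°
TP-26: φ = +10.97817°, λ = -148.15533°
Δφ = -0.2930°,  Δλ = -0.2735°
a = sin²(Δφ/2) + cos φ₁ cos φ₂ sin²(Δλ/2) = 0.000012
c = 2·arcsin(√a) = 0.006935 rad = 0.3973°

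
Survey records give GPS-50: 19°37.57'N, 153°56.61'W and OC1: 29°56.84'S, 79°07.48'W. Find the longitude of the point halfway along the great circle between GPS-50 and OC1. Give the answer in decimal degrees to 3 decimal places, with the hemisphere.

118.361°W

GPS-50: φ = +19.62617°, λ = -153.94350°
OC1: φ = -29.94733°, λ = -79.12467°
Bx = cos φ₂ cos Δλ = 0.226908,  By = cos φ₂ sin Δλ = 0.836247
φₘ = atan2(sin φ₁ + sin φ₂, √((cos φ₁ + Bx)² + By²)) = -6.48340°
λₘ = λ₁ + atan2(By, cos φ₁ + Bx) = -118.36103°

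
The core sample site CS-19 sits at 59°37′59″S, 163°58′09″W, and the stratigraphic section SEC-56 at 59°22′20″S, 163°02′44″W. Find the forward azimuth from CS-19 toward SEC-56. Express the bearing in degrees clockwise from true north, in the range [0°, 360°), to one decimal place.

61.3°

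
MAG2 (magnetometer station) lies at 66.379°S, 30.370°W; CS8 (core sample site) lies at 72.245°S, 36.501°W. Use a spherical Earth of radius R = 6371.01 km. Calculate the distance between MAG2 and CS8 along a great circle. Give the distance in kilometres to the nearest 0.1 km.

Δφ = -5.8660°,  Δλ = -6.1310°
a = sin²(Δφ/2) + cos φ₁ cos φ₂ sin²(Δλ/2) = 0.002968
c = 2·arcsin(√a) = 0.109006 rad = 6.2456°
d = R·c = 6371.01 × 0.109006 = 694.5 km

694.5 km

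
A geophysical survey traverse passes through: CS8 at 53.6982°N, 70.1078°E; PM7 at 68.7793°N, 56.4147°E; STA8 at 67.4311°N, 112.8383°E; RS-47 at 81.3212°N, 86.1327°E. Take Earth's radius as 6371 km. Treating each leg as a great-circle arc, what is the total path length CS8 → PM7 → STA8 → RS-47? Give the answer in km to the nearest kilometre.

5783 km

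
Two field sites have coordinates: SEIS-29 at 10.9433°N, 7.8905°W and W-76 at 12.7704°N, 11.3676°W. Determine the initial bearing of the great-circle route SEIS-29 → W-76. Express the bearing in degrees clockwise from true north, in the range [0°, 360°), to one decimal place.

Δλ = -3.4771°
y = sin Δλ · cos φ₂ = -0.059149
x = cos φ₁ sin φ₂ − sin φ₁ cos φ₂ cos Δλ = 0.032224
θ = atan2(y, x) = -61.4186° → 298.5814° (mod 360°)

298.6°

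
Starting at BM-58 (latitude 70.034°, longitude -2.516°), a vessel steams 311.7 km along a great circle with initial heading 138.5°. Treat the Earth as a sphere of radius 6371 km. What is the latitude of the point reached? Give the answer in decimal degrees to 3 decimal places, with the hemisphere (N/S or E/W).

67.860°N

δ = d/R = 311.7/6371 = 0.048925 rad
φ₂ = arcsin(sin φ₁ cos δ + cos φ₁ sin δ cos θ)
   = arcsin(0.93990·0.99880 + 0.34146·0.04891·-0.74896) = 67.85969°
λ₂ = λ₁ + atan2(sin θ sin δ cos φ₁, cos δ − sin φ₁ sin φ₂) = 2.41666°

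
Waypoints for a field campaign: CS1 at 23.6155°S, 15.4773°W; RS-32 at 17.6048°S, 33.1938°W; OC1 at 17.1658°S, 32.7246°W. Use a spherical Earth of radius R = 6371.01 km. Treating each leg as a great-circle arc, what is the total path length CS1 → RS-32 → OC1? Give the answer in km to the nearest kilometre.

CS1→RS-32: c = 0.307533 rad, d = 1959.30 km
RS-32→OC1: c = 0.010944 rad, d = 69.73 km
Total = 1959.30 + 69.73 = 2029.02 km

2029 km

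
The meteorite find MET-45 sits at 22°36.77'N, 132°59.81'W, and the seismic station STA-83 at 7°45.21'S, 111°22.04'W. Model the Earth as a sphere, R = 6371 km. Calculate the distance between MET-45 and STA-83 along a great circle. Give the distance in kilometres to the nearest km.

4117 km

MET-45: φ = +22.61283°, λ = -132.99683°
STA-83: φ = -7.75350°, λ = -111.36733°
Δφ = -30.3663°,  Δλ = 21.6295°
a = sin²(Δφ/2) + cos φ₁ cos φ₂ sin²(Δλ/2) = 0.100797
c = 2·arcsin(√a) = 0.646155 rad = 37.0219°
d = R·c = 6371 × 0.646155 = 4116.7 km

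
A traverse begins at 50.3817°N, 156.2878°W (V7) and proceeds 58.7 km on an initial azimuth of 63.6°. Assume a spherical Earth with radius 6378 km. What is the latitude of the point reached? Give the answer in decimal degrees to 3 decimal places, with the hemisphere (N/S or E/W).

50.614°N

δ = d/R = 58.7/6378 = 0.009204 rad
φ₂ = arcsin(sin φ₁ cos δ + cos φ₁ sin δ cos θ)
   = arcsin(0.77031·0.99996 + 0.63767·0.00920·0.44464) = 50.61380°
λ₂ = λ₁ + atan2(sin θ sin δ cos φ₁, cos δ − sin φ₁ sin φ₂) = -155.54343°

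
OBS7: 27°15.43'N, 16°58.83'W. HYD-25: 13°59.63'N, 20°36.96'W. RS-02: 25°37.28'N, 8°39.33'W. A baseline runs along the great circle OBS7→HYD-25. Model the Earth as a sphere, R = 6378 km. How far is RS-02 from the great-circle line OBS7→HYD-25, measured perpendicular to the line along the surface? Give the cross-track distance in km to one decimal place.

OBS7: φ = +27.25717°, λ = -16.98050°
HYD-25: φ = +13.99383°, λ = -20.61600°
RS-02: φ = +25.62133°, λ = -8.65550°
δ₁₃ = central angle OBS7→RS-02 = 0.133168 rad  (haversine)
θ₁₃ = bearing OBS7→RS-02 = 100.500°,  θ₁₂ = bearing OBS7→HYD-25 = 195.068°
dₓₜ = R·arcsin(sin δ₁₃ · sin(θ₁₃ − θ₁₂)) = 6378·arcsin(0.13277·sin(-94.569°)) = -846.628 km
|dₓₜ| = 846.628 km

846.6 km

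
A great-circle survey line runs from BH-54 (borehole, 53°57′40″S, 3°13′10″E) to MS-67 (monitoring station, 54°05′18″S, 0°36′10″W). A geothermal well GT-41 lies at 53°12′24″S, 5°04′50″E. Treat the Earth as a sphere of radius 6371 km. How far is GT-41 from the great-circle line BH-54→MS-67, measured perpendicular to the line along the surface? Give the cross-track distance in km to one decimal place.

BH-54: φ = -53.96111°, λ = +3.21944°
MS-67: φ = -54.08833°, λ = -0.60278°
GT-41: φ = -53.20667°, λ = +5.08056°
δ₁₃ = central angle BH-54→GT-41 = 0.023349 rad  (haversine)
θ₁₃ = bearing BH-54→GT-41 = 56.424°,  θ₁₂ = bearing BH-54→MS-67 = 265.211°
dₓₜ = R·arcsin(sin δ₁₃ · sin(θ₁₃ − θ₁₂)) = 6371·arcsin(0.02335·sin(-208.787°)) = 71.630 km
|dₓₜ| = 71.630 km

71.6 km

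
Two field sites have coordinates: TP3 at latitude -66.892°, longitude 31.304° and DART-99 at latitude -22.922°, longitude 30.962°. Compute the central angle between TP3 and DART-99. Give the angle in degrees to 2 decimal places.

43.97°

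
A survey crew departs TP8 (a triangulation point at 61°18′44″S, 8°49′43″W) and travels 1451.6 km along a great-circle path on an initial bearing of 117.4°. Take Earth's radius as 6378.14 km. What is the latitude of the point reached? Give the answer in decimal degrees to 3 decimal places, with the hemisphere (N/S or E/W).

64.752°S

TP8: φ = -61.31222°, λ = -8.82861°
δ = d/R = 1451.6/6378.14 = 0.227590 rad
φ₂ = arcsin(sin φ₁ cos δ + cos φ₁ sin δ cos θ)
   = arcsin(-0.87725·0.97421 + 0.48004·0.22563·-0.46020) = -64.75220°
λ₂ = λ₁ + atan2(sin θ sin δ cos φ₁, cos δ − sin φ₁ sin φ₂) = 19.18240°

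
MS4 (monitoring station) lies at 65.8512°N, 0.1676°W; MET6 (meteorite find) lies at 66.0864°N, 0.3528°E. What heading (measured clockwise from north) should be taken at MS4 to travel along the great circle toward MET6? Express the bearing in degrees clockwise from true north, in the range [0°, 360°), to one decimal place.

Δλ = 0.5204°
y = sin Δλ · cos φ₂ = 0.003682
x = cos φ₁ sin φ₂ − sin φ₁ cos φ₂ cos Δλ = 0.004120
θ = atan2(y, x) = 41.7827° → 41.7827° (mod 360°)

41.8°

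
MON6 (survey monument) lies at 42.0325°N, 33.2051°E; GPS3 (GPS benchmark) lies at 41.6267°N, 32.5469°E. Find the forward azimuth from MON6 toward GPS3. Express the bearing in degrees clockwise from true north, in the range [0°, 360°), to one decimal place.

Δλ = -0.6582°
y = sin Δλ · cos φ₂ = -0.008587
x = cos φ₁ sin φ₂ − sin φ₁ cos φ₂ cos Δλ = -0.007049
θ = atan2(y, x) = -129.3849° → 230.6151° (mod 360°)

230.6°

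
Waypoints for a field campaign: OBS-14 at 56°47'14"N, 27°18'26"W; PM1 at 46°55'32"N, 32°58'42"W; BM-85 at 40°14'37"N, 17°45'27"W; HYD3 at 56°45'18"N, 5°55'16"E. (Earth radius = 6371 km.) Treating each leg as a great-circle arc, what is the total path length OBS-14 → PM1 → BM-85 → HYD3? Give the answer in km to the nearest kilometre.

5100 km

OBS-14: φ = +56.78722°, λ = -27.30722°
PM1: φ = +46.92556°, λ = -32.97833°
BM-85: φ = +40.24361°, λ = -17.75750°
HYD3: φ = +56.75500°, λ = +5.92111°
OBS-14→PM1: c = 0.182499 rad, d = 1162.70 km
PM1→BM-85: c = 0.224431 rad, d = 1429.85 km
BM-85→HYD3: c = 0.393600 rad, d = 2507.63 km
Total = 1162.70 + 1429.85 + 2507.63 = 5100.18 km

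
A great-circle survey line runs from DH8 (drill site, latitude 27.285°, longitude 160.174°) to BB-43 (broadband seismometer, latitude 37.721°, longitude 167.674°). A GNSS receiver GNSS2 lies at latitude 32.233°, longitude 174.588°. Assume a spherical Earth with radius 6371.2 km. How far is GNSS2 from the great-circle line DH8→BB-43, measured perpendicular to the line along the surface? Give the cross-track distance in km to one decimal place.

866.3 km

δ₁₃ = central angle DH8→GNSS2 = 0.234591 rad  (haversine)
θ₁₃ = bearing DH8→GNSS2 = 64.940°,  θ₁₂ = bearing DH8→BB-43 = 29.266°
dₓₜ = R·arcsin(sin δ₁₃ · sin(θ₁₃ − θ₁₂)) = 6371.2·arcsin(0.23245·sin(35.674°)) = 866.315 km
|dₓₜ| = 866.315 km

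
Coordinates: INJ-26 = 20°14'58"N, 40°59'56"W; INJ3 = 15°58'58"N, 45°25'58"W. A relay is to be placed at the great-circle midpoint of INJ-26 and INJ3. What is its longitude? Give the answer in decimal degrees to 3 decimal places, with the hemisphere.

43.243°W

INJ-26: φ = +20.24944°, λ = -40.99889°
INJ3: φ = +15.98278°, λ = -45.43278°
Bx = cos φ₂ cos Δλ = 0.958467,  By = cos φ₂ sin Δλ = -0.074320
φₘ = atan2(sin φ₁ + sin φ₂, √((cos φ₁ + Bx)² + By²)) = 18.12879°
λₘ = λ₁ + atan2(By, cos φ₁ + Bx) = -43.24286°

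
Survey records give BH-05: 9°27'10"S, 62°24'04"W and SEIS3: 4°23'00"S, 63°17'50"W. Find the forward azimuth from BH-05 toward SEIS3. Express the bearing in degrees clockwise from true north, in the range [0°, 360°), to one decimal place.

BH-05: φ = -9.45278°, λ = -62.40111°
SEIS3: φ = -4.38333°, λ = -63.29722°
Δλ = -0.8961°
y = sin Δλ · cos φ₂ = -0.015594
x = cos φ₁ sin φ₂ − sin φ₁ cos φ₂ cos Δλ = 0.088343
θ = atan2(y, x) = -10.0103° → 349.9897° (mod 360°)

350.0°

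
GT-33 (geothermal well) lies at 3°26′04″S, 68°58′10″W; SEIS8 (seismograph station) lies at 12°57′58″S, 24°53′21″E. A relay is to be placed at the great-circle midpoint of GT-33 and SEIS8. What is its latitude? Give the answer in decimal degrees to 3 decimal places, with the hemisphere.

11.915°S

GT-33: φ = -3.43444°, λ = -68.96944°
SEIS8: φ = -12.96611°, λ = +24.88917°
Bx = cos φ₂ cos Δλ = -0.065579,  By = cos φ₂ sin Δλ = 0.972294
φₘ = atan2(sin φ₁ + sin φ₂, √((cos φ₁ + Bx)² + By²)) = -11.91491°
λₘ = λ₁ + atan2(By, cos φ₁ + Bx) = -22.77647°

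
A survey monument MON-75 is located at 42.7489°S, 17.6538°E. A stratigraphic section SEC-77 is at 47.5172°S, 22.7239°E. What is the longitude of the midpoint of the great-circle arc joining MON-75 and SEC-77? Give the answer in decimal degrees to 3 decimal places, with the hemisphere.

20.083°E

Bx = cos φ₂ cos Δλ = 0.672726,  By = cos φ₂ sin Δλ = 0.059685
φₘ = atan2(sin φ₁ + sin φ₂, √((cos φ₁ + Bx)² + By²)) = -45.16105°
λₘ = λ₁ + atan2(By, cos φ₁ + Bx) = 20.08274°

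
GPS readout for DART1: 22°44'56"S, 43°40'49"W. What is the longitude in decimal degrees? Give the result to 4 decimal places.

43° + 40′/60 + 49″/3600 = 43 + 0.66667 + 0.01361 = 43.6803°

43.6803°W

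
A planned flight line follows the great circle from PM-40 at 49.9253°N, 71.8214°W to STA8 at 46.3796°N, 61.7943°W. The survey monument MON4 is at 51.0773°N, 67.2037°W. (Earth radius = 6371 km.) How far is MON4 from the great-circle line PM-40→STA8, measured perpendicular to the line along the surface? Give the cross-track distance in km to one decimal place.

257.7 km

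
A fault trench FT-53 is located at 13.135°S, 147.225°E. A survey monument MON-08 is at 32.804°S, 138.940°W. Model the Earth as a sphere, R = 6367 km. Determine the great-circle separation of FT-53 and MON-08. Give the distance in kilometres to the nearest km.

7718 km

Δφ = -19.6690°,  Δλ = 73.8350°
a = sin²(Δφ/2) + cos φ₁ cos φ₂ sin²(Δλ/2) = 0.324500
c = 2·arcsin(√a) = 1.212158 rad = 69.4516°
d = R·c = 6367 × 1.212158 = 7717.8 km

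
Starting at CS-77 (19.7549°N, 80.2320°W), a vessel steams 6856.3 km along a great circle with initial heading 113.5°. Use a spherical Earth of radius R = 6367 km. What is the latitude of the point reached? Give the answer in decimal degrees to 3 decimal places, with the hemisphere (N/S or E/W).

9.798°S

δ = d/R = 6856.3/6367 = 1.076849 rad
φ₂ = arcsin(sin φ₁ cos δ + cos φ₁ sin δ cos θ)
   = arcsin(0.33800·0.47410 + 0.94115·0.88047·-0.39875) = -9.79814°
λ₂ = λ₁ + atan2(sin θ sin δ cos φ₁, cos δ − sin φ₁ sin φ₂) = -25.20776°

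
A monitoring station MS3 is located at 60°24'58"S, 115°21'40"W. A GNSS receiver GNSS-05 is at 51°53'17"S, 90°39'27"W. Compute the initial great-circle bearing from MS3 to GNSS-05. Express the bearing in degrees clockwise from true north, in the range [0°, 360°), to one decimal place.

69.0°

MS3: φ = -60.41611°, λ = -115.36111°
GNSS-05: φ = -51.88806°, λ = -90.65750°
Δλ = 24.7036°
y = sin Δλ · cos φ₂ = 0.257943
x = cos φ₁ sin φ₂ − sin φ₁ cos φ₂ cos Δλ = 0.099172
θ = atan2(y, x) = 68.9695° → 68.9695° (mod 360°)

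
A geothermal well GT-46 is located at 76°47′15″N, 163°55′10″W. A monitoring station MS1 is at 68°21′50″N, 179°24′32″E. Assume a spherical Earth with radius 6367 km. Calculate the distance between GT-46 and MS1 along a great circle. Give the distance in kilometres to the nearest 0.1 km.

GT-46: φ = +76.78750°, λ = -163.91944°
MS1: φ = +68.36389°, λ = +179.40889°
Δφ = -8.4236°,  Δλ = -16.6717°
a = sin²(Δφ/2) + cos φ₁ cos φ₂ sin²(Δλ/2) = 0.007165
c = 2·arcsin(√a) = 0.169498 rad = 9.7115°
d = R·c = 6367 × 0.169498 = 1079.2 km

1079.2 km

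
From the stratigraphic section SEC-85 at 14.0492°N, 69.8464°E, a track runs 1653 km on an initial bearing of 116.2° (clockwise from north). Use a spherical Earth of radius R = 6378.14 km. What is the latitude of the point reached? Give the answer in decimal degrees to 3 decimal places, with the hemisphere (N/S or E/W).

δ = d/R = 1653/6378.14 = 0.259166 rad
φ₂ = arcsin(sin φ₁ cos δ + cos φ₁ sin δ cos θ)
   = arcsin(0.24276·0.96660 + 0.97009·0.25627·-0.44151) = 7.17415°
λ₂ = λ₁ + atan2(sin θ sin δ cos φ₁, cos δ − sin φ₁ sin φ₂) = 83.24707°

7.174°N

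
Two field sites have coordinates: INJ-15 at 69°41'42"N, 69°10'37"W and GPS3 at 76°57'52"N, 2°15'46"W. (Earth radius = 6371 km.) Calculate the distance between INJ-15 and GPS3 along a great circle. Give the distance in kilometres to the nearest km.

INJ-15: φ = +69.69500°, λ = -69.17694°
GPS3: φ = +76.96444°, λ = -2.26278°
Δφ = 7.2694°,  Δλ = 66.9142°
a = sin²(Δφ/2) + cos φ₁ cos φ₂ sin²(Δλ/2) = 0.027809
c = 2·arcsin(√a) = 0.335088 rad = 19.1991°
d = R·c = 6371 × 0.335088 = 2134.8 km

2135 km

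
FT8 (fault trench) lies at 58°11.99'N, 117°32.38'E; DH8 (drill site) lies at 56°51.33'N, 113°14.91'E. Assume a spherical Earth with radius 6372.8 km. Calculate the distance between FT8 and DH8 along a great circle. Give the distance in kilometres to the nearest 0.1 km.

296.6 km

FT8: φ = +58.19983°, λ = +117.53967°
DH8: φ = +56.85550°, λ = +113.24850°
Δφ = -1.3443°,  Δλ = -4.2912°
a = sin²(Δφ/2) + cos φ₁ cos φ₂ sin²(Δλ/2) = 0.000541
c = 2·arcsin(√a) = 0.046543 rad = 2.6667°
d = R·c = 6372.8 × 0.046543 = 296.6 km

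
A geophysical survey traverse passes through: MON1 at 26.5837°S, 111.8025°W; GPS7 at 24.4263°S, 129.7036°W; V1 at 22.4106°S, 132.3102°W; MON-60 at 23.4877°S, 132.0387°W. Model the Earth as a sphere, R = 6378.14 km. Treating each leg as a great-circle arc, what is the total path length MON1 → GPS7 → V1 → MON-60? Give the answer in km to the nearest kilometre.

MON1→GPS7: c = 0.284248 rad, d = 1812.98 km
GPS7→V1: c = 0.054590 rad, d = 348.18 km
V1→MON-60: c = 0.019299 rad, d = 123.09 km
Total = 1812.98 + 348.18 + 123.09 = 2284.25 km

2284 km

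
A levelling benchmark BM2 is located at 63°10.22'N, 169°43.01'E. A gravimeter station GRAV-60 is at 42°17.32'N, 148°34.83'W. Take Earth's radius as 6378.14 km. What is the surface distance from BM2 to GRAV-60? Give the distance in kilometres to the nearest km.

BM2: φ = +63.17033°, λ = +169.71683°
GRAV-60: φ = +42.28867°, λ = -148.58050°
Δφ = -20.8817°,  Δλ = 41.7027°
a = sin²(Δφ/2) + cos φ₁ cos φ₂ sin²(Δλ/2) = 0.075143
c = 2·arcsin(√a) = 0.555353 rad = 31.8194°
d = R·c = 6378.14 × 0.555353 = 3542.1 km

3542 km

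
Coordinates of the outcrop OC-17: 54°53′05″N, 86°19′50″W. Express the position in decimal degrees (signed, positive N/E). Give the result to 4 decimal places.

+54.8847°, -86.3306°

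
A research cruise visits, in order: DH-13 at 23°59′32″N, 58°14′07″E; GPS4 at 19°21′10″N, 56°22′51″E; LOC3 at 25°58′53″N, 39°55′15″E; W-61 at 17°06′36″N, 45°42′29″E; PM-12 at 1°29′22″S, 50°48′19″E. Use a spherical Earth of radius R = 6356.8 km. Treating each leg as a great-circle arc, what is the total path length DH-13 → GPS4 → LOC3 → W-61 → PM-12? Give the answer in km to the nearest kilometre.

5674 km

DH-13: φ = +23.99222°, λ = +58.23528°
GPS4: φ = +19.35278°, λ = +56.38083°
LOC3: φ = +25.98139°, λ = +39.92083°
W-61: φ = +17.11000°, λ = +45.70806°
PM-12: φ = -1.48944°, λ = +50.80528°
DH-13→GPS4: c = 0.086375 rad, d = 549.07 km
GPS4→LOC3: c = 0.288905 rad, d = 1836.51 km
LOC3→W-61: c = 0.181034 rad, d = 1150.80 km
W-61→PM-12: c = 0.336266 rad, d = 2137.58 km
Total = 549.07 + 1836.51 + 1150.80 + 2137.58 = 5673.95 km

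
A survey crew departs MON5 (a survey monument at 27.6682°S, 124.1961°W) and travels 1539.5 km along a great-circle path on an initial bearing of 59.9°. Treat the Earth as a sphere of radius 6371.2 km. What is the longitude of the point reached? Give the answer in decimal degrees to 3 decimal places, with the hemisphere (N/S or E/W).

111.456°W

δ = d/R = 1539.5/6371.2 = 0.241634 rad
φ₂ = arcsin(sin φ₁ cos δ + cos φ₁ sin δ cos θ)
   = arcsin(-0.46435·0.97095 + 0.88565·0.23929·0.50151) = -20.15595°
λ₂ = λ₁ + atan2(sin θ sin δ cos φ₁, cos δ − sin φ₁ sin φ₂) = -111.45609°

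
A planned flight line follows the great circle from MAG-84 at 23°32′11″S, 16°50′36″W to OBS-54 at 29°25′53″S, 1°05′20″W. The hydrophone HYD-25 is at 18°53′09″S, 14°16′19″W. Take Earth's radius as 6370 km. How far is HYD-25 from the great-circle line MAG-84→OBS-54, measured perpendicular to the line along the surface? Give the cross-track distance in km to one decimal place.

MAG-84: φ = -23.53639°, λ = -16.84333°
OBS-54: φ = -29.43139°, λ = -1.08889°
HYD-25: φ = -18.88583°, λ = -14.27194°
δ₁₃ = central angle MAG-84→HYD-25 = 0.091308 rad  (haversine)
θ₁₃ = bearing MAG-84→HYD-25 = 27.745°,  θ₁₂ = bearing MAG-84→OBS-54 = 116.085°
dₓₜ = R·arcsin(sin δ₁₃ · sin(θ₁₃ − θ₁₂)) = 6370·arcsin(0.09118·sin(-88.340°)) = -581.389 km
|dₓₜ| = 581.389 km

581.4 km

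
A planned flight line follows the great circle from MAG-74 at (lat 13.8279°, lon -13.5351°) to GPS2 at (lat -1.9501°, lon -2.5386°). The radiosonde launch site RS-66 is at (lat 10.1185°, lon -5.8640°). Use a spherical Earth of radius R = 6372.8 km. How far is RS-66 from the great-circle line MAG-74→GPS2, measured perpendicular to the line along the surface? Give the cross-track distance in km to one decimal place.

δ₁₃ = central angle MAG-74→RS-66 = 0.146074 rad  (haversine)
θ₁₃ = bearing MAG-74→RS-66 = 115.468°,  θ₁₂ = bearing MAG-74→GPS2 = 144.526°
dₓₜ = R·arcsin(sin δ₁₃ · sin(θ₁₃ − θ₁₂)) = 6372.8·arcsin(0.14555·sin(-29.058°)) = -450.901 km
|dₓₜ| = 450.901 km

450.9 km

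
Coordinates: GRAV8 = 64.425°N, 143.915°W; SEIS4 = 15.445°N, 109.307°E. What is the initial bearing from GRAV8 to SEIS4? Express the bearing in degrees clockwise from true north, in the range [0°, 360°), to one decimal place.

Δλ = -106.7780°
y = sin Δλ · cos φ₂ = -0.922854
x = cos φ₁ sin φ₂ − sin φ₁ cos φ₂ cos Δλ = 0.365943
θ = atan2(y, x) = -68.3700° → 291.6300° (mod 360°)

291.6°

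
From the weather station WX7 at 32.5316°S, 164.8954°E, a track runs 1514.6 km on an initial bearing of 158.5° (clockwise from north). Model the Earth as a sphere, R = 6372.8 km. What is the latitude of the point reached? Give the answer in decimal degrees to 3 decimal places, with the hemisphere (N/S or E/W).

45.018°S

δ = d/R = 1514.6/6372.8 = 0.237666 rad
φ₂ = arcsin(sin φ₁ cos δ + cos φ₁ sin δ cos θ)
   = arcsin(-0.53776·0.97189 + 0.84309·0.23544·-0.93042) = -45.01814°
λ₂ = λ₁ + atan2(sin θ sin δ cos φ₁, cos δ − sin φ₁ sin φ₂) = 171.90683°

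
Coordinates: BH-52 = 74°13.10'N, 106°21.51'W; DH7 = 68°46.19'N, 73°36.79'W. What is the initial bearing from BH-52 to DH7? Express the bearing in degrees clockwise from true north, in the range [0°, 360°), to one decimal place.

101.4°

BH-52: φ = +74.21833°, λ = -106.35850°
DH7: φ = +68.76983°, λ = -73.61317°
Δλ = 32.7453°
y = sin Δλ · cos φ₂ = 0.195870
x = cos φ₁ sin φ₂ − sin φ₁ cos φ₂ cos Δλ = -0.039574
θ = atan2(y, x) = 101.4224° → 101.4224° (mod 360°)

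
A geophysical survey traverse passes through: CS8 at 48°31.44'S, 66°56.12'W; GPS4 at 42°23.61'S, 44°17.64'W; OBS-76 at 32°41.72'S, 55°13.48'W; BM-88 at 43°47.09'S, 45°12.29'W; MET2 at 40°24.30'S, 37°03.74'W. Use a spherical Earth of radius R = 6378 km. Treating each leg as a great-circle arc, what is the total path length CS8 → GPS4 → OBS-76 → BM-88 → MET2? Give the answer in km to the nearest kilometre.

CS8: φ = -48.52400°, λ = -66.93533°
GPS4: φ = -42.39350°, λ = -44.29400°
OBS-76: φ = -32.69533°, λ = -55.22467°
BM-88: φ = -43.78483°, λ = -45.20483°
MET2: φ = -40.40500°, λ = -37.06233°
CS8→GPS4: c = 0.295746 rad, d = 1886.27 km
GPS4→OBS-76: c = 0.226613 rad, d = 1445.34 km
OBS-76→BM-88: c = 0.236938 rad, d = 1511.19 km
BM-88→MET2: c = 0.120750 rad, d = 770.14 km
Total = 1886.27 + 1445.34 + 1511.19 + 770.14 = 5612.94 km

5613 km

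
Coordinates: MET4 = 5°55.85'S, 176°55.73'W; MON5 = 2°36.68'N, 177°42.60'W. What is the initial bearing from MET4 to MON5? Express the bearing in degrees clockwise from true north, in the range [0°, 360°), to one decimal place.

MET4: φ = -5.93083°, λ = -176.92883°
MON5: φ = +2.61133°, λ = -177.71000°
Δλ = -0.7812°
y = sin Δλ · cos φ₂ = -0.013619
x = cos φ₁ sin φ₂ − sin φ₁ cos φ₂ cos Δλ = 0.148528
θ = atan2(y, x) = -5.2391° → 354.7609° (mod 360°)

354.8°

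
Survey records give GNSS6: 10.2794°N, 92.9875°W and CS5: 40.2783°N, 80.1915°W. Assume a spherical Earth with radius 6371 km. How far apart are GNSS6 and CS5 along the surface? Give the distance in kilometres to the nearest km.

3566 km

Δφ = 29.9989°,  Δλ = 12.7960°
a = sin²(Δφ/2) + cos φ₁ cos φ₂ sin²(Δλ/2) = 0.076304
c = 2·arcsin(√a) = 0.559742 rad = 32.0709°
d = R·c = 6371 × 0.559742 = 3566.1 km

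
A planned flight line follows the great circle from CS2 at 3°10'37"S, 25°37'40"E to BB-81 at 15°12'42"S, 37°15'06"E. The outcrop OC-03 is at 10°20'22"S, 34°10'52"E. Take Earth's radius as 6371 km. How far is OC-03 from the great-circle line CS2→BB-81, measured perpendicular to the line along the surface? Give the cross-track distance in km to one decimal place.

140.6 km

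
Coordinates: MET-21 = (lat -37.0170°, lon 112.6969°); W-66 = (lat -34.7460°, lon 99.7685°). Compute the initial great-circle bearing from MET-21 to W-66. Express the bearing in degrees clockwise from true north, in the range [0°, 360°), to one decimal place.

Δλ = -12.9284°
y = sin Δλ · cos φ₂ = -0.183839
x = cos φ₁ sin φ₂ − sin φ₁ cos φ₂ cos Δλ = 0.027086
θ = atan2(y, x) = -81.6187° → 278.3813° (mod 360°)

278.4°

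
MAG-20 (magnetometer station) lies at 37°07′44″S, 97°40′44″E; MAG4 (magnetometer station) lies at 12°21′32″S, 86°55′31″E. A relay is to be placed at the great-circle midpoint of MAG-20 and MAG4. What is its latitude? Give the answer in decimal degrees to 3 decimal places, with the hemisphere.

24.839°S

MAG-20: φ = -37.12889°, λ = +97.67889°
MAG4: φ = -12.35889°, λ = +86.92528°
Bx = cos φ₂ cos Δλ = 0.959672,  By = cos φ₂ sin Δλ = -0.182262
φₘ = atan2(sin φ₁ + sin φ₂, √((cos φ₁ + Bx)² + By²)) = -24.83908°
λₘ = λ₁ + atan2(By, cos φ₁ + Bx) = 91.75634°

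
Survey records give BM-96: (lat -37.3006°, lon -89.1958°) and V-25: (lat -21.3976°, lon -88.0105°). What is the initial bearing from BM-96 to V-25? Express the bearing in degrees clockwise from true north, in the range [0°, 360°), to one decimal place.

Δλ = 1.1853°
y = sin Δλ · cos φ₂ = 0.019260
x = cos φ₁ sin φ₂ − sin φ₁ cos φ₂ cos Δλ = 0.273889
θ = atan2(y, x) = 4.0225° → 4.0225° (mod 360°)

4.0°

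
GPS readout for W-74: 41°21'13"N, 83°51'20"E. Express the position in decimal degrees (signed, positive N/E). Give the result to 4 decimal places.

+41.3536°, +83.8556°

lat: 41.3536° N → +41.3536°
lon: 83.8556° E → +83.8556°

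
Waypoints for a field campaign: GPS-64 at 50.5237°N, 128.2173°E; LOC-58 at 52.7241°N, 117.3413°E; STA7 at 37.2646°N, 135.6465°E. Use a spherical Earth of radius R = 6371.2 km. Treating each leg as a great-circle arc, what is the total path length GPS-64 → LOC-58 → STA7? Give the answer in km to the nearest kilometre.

3018 km

GPS-64→LOC-58: c = 0.123802 rad, d = 788.77 km
LOC-58→STA7: c = 0.349839 rad, d = 2228.89 km
Total = 788.77 + 2228.89 = 3017.66 km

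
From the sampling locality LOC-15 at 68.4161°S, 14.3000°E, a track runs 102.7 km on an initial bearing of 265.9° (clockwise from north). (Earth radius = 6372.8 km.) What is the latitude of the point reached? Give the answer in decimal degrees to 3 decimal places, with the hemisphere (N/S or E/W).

68.463°S

δ = d/R = 102.7/6372.8 = 0.016115 rad
φ₂ = arcsin(sin φ₁ cos δ + cos φ₁ sin δ cos θ)
   = arcsin(-0.92988·0.99987 + 0.36786·0.01611·-0.07150) = -68.46336°
λ₂ = λ₁ + atan2(sin θ sin δ cos φ₁, cos δ − sin φ₁ sin φ₂) = 11.79048°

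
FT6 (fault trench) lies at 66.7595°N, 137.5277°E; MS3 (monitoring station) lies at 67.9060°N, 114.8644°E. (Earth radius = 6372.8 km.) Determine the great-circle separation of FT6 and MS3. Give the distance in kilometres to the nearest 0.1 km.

Δφ = 1.1465°,  Δλ = -22.6633°
a = sin²(Δφ/2) + cos φ₁ cos φ₂ sin²(Δλ/2) = 0.005830
c = 2·arcsin(√a) = 0.152859 rad = 8.7582°
d = R·c = 6372.8 × 0.152859 = 974.1 km

974.1 km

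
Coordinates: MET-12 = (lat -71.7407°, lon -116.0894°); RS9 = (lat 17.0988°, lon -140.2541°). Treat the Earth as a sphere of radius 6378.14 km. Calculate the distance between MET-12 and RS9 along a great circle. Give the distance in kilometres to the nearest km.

10057 km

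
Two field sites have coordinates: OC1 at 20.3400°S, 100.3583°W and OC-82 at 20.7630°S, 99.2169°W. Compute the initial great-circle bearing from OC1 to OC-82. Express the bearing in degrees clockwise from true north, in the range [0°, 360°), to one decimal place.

111.8°

Δλ = 1.1414°
y = sin Δλ · cos φ₂ = 0.018626
x = cos φ₁ sin φ₂ − sin φ₁ cos φ₂ cos Δλ = -0.007447
θ = atan2(y, x) = 111.7927° → 111.7927° (mod 360°)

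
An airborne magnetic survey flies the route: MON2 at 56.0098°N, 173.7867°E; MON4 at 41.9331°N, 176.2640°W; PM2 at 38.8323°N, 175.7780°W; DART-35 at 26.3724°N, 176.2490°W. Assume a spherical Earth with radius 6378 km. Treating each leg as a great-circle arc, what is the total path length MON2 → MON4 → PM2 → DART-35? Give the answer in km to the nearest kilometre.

3459 km

MON2→MON4: c = 0.270204 rad, d = 1723.36 km
MON4→PM2: c = 0.054503 rad, d = 347.62 km
PM2→DART-35: c = 0.217576 rad, d = 1387.70 km
Total = 1723.36 + 347.62 + 1387.70 = 3458.68 km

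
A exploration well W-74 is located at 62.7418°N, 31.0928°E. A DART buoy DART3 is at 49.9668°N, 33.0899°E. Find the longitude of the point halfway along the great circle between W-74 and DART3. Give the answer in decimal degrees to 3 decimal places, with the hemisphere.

Bx = cos φ₂ cos Δλ = 0.642841,  By = cos φ₂ sin Δλ = 0.022416
φₘ = atan2(sin φ₁ + sin φ₂, √((cos φ₁ + Bx)² + By²)) = 56.35820°
λₘ = λ₁ + atan2(By, cos φ₁ + Bx) = 32.25933°

32.259°E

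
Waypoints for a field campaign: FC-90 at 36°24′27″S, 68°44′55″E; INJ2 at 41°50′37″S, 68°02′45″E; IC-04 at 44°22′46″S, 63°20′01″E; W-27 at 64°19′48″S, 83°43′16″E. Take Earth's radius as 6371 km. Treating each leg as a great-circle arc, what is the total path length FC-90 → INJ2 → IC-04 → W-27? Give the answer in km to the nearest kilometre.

3639 km

FC-90: φ = -36.40750°, λ = +68.74861°
INJ2: φ = -41.84361°, λ = +68.04583°
IC-04: φ = -44.37944°, λ = +63.33361°
W-27: φ = -64.33000°, λ = +83.72111°
FC-90→INJ2: c = 0.095353 rad, d = 607.49 km
INJ2→IC-04: c = 0.074569 rad, d = 475.08 km
IC-04→W-27: c = 0.401200 rad, d = 2556.05 km
Total = 607.49 + 475.08 + 2556.05 = 3638.62 km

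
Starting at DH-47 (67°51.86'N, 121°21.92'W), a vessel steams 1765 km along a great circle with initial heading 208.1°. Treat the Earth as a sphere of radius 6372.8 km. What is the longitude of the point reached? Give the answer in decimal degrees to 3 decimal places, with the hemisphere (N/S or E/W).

133.763°W

DH-47: φ = +67.86433°, λ = -121.36533°
δ = d/R = 1765/6372.8 = 0.276958 rad
φ₂ = arcsin(sin φ₁ cos δ + cos φ₁ sin δ cos θ)
   = arcsin(0.92629·0.96189 + 0.37680·0.27343·-0.88213) = 53.14060°
λ₂ = λ₁ + atan2(sin θ sin δ cos φ₁, cos δ − sin φ₁ sin φ₂) = -133.76334°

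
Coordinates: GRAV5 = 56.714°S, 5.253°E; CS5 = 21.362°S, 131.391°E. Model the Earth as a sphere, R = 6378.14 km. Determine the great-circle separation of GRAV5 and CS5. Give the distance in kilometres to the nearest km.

Δφ = 35.3520°,  Δλ = 126.1380°
a = sin²(Δφ/2) + cos φ₁ cos φ₂ sin²(Δλ/2) = 0.498460
c = 2·arcsin(√a) = 1.567717 rad = 89.8236°
d = R·c = 6378.14 × 1.567717 = 9999.1 km

9999 km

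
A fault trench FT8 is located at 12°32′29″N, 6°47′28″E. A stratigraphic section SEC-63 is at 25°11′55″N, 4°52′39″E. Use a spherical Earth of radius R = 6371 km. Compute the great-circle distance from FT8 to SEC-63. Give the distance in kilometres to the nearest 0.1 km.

1421.7 km

FT8: φ = +12.54139°, λ = +6.79111°
SEC-63: φ = +25.19861°, λ = +4.87750°
Δφ = 12.6572°,  Δλ = -1.9136°
a = sin²(Δφ/2) + cos φ₁ cos φ₂ sin²(Δλ/2) = 0.012397
c = 2·arcsin(√a) = 0.223147 rad = 12.7854°
d = R·c = 6371 × 0.223147 = 1421.7 km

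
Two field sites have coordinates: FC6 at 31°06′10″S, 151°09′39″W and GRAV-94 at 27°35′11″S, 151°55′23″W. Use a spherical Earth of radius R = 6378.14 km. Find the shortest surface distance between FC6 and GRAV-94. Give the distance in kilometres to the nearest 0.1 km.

398.4 km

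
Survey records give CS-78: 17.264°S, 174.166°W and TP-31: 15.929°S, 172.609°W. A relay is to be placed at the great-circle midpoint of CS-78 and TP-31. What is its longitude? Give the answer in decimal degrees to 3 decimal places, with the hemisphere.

173.385°W

Bx = cos φ₂ cos Δλ = 0.961247,  By = cos φ₂ sin Δλ = 0.026128
φₘ = atan2(sin φ₁ + sin φ₂, √((cos φ₁ + Bx)² + By²)) = -16.59795°
λₘ = λ₁ + atan2(By, cos φ₁ + Bx) = -173.38480°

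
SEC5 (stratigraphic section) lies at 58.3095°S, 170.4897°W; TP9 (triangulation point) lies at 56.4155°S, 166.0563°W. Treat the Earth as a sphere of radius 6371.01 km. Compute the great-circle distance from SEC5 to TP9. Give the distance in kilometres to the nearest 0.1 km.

Δφ = 1.8940°,  Δλ = 4.4334°
a = sin²(Δφ/2) + cos φ₁ cos φ₂ sin²(Δλ/2) = 0.000708
c = 2·arcsin(√a) = 0.053219 rad = 3.0492°
d = R·c = 6371.01 × 0.053219 = 339.1 km

339.1 km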